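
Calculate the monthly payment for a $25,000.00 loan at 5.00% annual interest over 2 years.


Loan payment formula: PMT = PV × r / (1 − (1 + r)^(−n))
Monthly rate r = 0.05/12 ≈ 0.00416667, n = 24 months
Denominator: 1 − (1 + 0.05/12)^(−24) = 0.094975
PMT = $25,000.00 × (0.05/12) / 0.094975
PMT = $1,096.78 per month

PMT = PV × r / (1-(1+r)^(-n)) = $1,096.78/month


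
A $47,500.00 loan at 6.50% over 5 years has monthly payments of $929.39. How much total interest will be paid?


Total paid over the life of the loan = PMT × n.
Total paid = $929.39 × 60 = $55,763.40
Total interest = total paid − principal = $55,763.40 − $47,500.00 = $8,263.40

Total interest = (PMT × n) - PV = $8,263.40


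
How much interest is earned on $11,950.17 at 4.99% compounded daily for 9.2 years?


Compound interest earned = final amount − principal.
A = P(1 + r/n)^(nt) = $11,950.17 × (1 + 0.0499/365)^(365 × 9.2) = $18,911.95
Interest = A − P = $18,911.95 − $11,950.17 = $6,961.78

Interest = A - P = $6,961.78


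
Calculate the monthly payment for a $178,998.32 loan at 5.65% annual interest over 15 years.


Loan payment formula: PMT = PV × r / (1 − (1 + r)^(−n))
Monthly rate r = 0.0565/12 ≈ 0.00470833, n = 180 months
Denominator: 1 − (1 + 0.0565/12)^(−180) = 0.570662
PMT = $178,998.32 × (0.0565/12) / 0.570662
PMT = $1,476.85 per month

PMT = PV × r / (1-(1+r)^(-n)) = $1,476.85/month


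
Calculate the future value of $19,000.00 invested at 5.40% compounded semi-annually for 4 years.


Compound interest formula: A = P(1 + r/n)^(nt)
A = $19,000.00 × (1 + 0.054/2)^(2 × 4)
Growth factor: (1 + 0.054/2)^8 = 1.237552
A = $19,000.00 × 1.237552
A = $23,513.49

A = P(1 + r/n)^(nt) = $23,513.49


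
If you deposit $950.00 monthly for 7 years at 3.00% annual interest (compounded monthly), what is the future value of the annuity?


Future value of an ordinary annuity: FV = PMT × ((1 + r)^n − 1) / r
Monthly rate r = 0.03/12 = 0.0025, n = 84
FV = $950.00 × ((1 + 0.03/12)^84 − 1) / (0.03/12)
FV = $950.00 × 93.341920
FV = $88,674.82

FV = PMT × ((1+r)^n - 1)/r = $88,674.82


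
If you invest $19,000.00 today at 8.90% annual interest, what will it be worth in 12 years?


Future value formula: FV = PV × (1 + r)^t
FV = $19,000.00 × (1 + 0.089)^12
FV = $19,000.00 × 2.7818554
FV = $52,855.25

FV = PV × (1 + r)^t = $52,855.25


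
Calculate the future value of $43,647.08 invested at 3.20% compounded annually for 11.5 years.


Compound interest formula: A = P(1 + r/n)^(nt)
A = $43,647.08 × (1 + 0.032/1)^(1 × 11.5)
Growth factor: (1 + 0.032/1)^11.5 = 1.436536
A = $43,647.08 × 1.436536
A = $62,700.60

A = P(1 + r/n)^(nt) = $62,700.60


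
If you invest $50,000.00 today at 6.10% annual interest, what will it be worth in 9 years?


Future value formula: FV = PV × (1 + r)^t
FV = $50,000.00 × (1 + 0.061)^9
FV = $50,000.00 × 1.7038778
FV = $85,193.89

FV = PV × (1 + r)^t = $85,193.89


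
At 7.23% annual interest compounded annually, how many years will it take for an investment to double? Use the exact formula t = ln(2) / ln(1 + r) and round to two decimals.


Doubling condition: (1 + r)^t = 2
Take ln of both sides: t × ln(1 + r) = ln(2)
t = ln(2) / ln(1 + r)
t = 0.693147 / 0.069806
t = 9.93

t = ln(2) / ln(1 + r) = 9.93 years


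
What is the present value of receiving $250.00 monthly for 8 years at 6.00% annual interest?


Present value of an ordinary annuity: PV = PMT × (1 − (1 + r)^(−n)) / r
Monthly rate r = 0.06/12 = 0.005, n = 96
PV = $250.00 × (1 − (1 + 0.06/12)^(−96)) / (0.06/12)
PV = $250.00 × 76.095218
PV = $19,023.80

PV = PMT × (1-(1+r)^(-n))/r = $19,023.80


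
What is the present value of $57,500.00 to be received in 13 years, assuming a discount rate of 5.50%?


Present value formula: PV = FV / (1 + r)^t
PV = $57,500.00 / (1 + 0.055)^13
PV = $57,500.00 / 2.005774
PV = $28,667.24

PV = FV / (1 + r)^t = $28,667.24


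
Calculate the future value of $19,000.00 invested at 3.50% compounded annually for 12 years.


Compound interest formula: A = P(1 + r/n)^(nt)
A = $19,000.00 × (1 + 0.035/1)^(1 × 12)
Growth factor: (1 + 0.035/1)^12 = 1.51106866
A = $19,000.00 × 1.51106866
A = $28,710.30

A = P(1 + r/n)^(nt) = $28,710.30


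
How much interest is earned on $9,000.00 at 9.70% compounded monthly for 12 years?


Compound interest earned = final amount − principal.
A = P(1 + r/n)^(nt) = $9,000.00 × (1 + 0.097/12)^(12 × 12) = $28,689.90
Interest = A − P = $28,689.90 − $9,000.00 = $19,689.90

Interest = A - P = $19,689.90


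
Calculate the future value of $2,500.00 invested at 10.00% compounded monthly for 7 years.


Compound interest formula: A = P(1 + r/n)^(nt)
A = $2,500.00 × (1 + 0.1/12)^(12 × 7)
Growth factor: (1 + 0.1/12)^84 = 2.007920
A = $2,500.00 × 2.007920
A = $5,019.80

A = P(1 + r/n)^(nt) = $5,019.80


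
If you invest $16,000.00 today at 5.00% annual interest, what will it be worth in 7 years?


Future value formula: FV = PV × (1 + r)^t
FV = $16,000.00 × (1 + 0.05)^7
FV = $16,000.00 × 1.4071004
FV = $22,513.61

FV = PV × (1 + r)^t = $22,513.61


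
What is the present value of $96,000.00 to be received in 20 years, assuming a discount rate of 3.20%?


Present value formula: PV = FV / (1 + r)^t
PV = $96,000.00 / (1 + 0.032)^20
PV = $96,000.00 / 1.8775605
PV = $51,130.18

PV = FV / (1 + r)^t = $51,130.18


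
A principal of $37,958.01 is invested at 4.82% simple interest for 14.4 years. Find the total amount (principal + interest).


Total amount formula: A = P(1 + rt) = P + P·r·t
Interest: I = P × r × t = $37,958.01 × 0.0482 × 14.4 = $26,345.90
A = P + I = $37,958.01 + $26,345.90 = $64,303.91

A = P + I = P(1 + rt) = $64,303.91


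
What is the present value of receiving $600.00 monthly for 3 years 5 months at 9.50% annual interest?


Present value of an ordinary annuity: PV = PMT × (1 − (1 + r)^(−n)) / r
Monthly rate r = 0.095/12 ≈ 0.00791667, n = 41
PV = $600.00 × (1 − (1 + 0.095/12)^(−41)) / (0.095/12)
PV = $600.00 × 34.894373
PV = $20,936.62

PV = PMT × (1-(1+r)^(-n))/r = $20,936.62


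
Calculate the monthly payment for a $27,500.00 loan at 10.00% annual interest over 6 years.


Loan payment formula: PMT = PV × r / (1 − (1 + r)^(−n))
Monthly rate r = 0.1/12 ≈ 0.00833333, n = 72 months
Denominator: 1 − (1 + 0.1/12)^(−72) = 0.449822
PMT = $27,500.00 × (0.1/12) / 0.449822
PMT = $509.46 per month

PMT = PV × r / (1-(1+r)^(-n)) = $509.46/month


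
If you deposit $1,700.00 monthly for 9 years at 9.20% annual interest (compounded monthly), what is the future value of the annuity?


Future value of an ordinary annuity: FV = PMT × ((1 + r)^n − 1) / r
Monthly rate r = 0.092/12 ≈ 0.00766667, n = 108
FV = $1,700.00 × ((1 + 0.092/12)^108 − 1) / (0.092/12)
FV = $1,700.00 × 167.154855
FV = $284,163.25

FV = PMT × ((1+r)^n - 1)/r = $284,163.25


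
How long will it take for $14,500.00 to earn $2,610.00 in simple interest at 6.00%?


Rearrange the simple interest formula for t:
I = P × r × t  ⇒  t = I / (P × r)
t = $2,610.00 / ($14,500.00 × 0.06)
t = 3

t = I/(P×r) = 3 years


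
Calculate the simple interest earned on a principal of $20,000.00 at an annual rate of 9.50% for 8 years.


Simple interest formula: I = P × r × t
I = $20,000.00 × 0.095 × 8
I = $15,200.00

I = P × r × t = $15,200.00


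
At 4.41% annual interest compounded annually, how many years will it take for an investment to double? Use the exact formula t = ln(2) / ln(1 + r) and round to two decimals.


Doubling condition: (1 + r)^t = 2
Take ln of both sides: t × ln(1 + r) = ln(2)
t = ln(2) / ln(1 + r)
t = 0.693147 / 0.043155
t = 16.06

t = ln(2) / ln(1 + r) = 16.06 years


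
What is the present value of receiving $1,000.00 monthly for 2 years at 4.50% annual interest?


Present value of an ordinary annuity: PV = PMT × (1 − (1 + r)^(−n)) / r
Monthly rate r = 0.045/12 = 0.00375, n = 24
PV = $1,000.00 × (1 − (1 + 0.045/12)^(−24)) / (0.045/12)
PV = $1,000.00 × 22.910656
PV = $22,910.66

PV = PMT × (1-(1+r)^(-n))/r = $22,910.66


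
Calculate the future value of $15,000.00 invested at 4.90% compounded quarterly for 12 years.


Compound interest formula: A = P(1 + r/n)^(nt)
A = $15,000.00 × (1 + 0.049/4)^(4 × 12)
Growth factor: (1 + 0.049/4)^48 = 1.793964
A = $15,000.00 × 1.793964
A = $26,909.46

A = P(1 + r/n)^(nt) = $26,909.46


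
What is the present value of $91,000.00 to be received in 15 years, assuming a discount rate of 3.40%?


Present value formula: PV = FV / (1 + r)^t
PV = $91,000.00 / (1 + 0.034)^15
PV = $91,000.00 / 1.651232
PV = $55,110.37

PV = FV / (1 + r)^t = $55,110.37


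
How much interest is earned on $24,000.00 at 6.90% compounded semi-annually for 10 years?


Compound interest earned = final amount − principal.
A = P(1 + r/n)^(nt) = $24,000.00 × (1 + 0.069/2)^(2 × 10) = $47,295.64
Interest = A − P = $47,295.64 − $24,000.00 = $23,295.64

Interest = A - P = $23,295.64


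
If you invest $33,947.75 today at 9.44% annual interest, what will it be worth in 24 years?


Future value formula: FV = PV × (1 + r)^t
FV = $33,947.75 × (1 + 0.0944)^24
FV = $33,947.75 × 8.714170
FV = $295,826.46

FV = PV × (1 + r)^t = $295,826.46


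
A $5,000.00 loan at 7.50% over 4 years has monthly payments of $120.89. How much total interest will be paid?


Total paid over the life of the loan = PMT × n.
Total paid = $120.89 × 48 = $5,802.72
Total interest = total paid − principal = $5,802.72 − $5,000.00 = $802.72

Total interest = (PMT × n) - PV = $802.72


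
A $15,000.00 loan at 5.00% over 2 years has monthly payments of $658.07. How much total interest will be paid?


Total paid over the life of the loan = PMT × n.
Total paid = $658.07 × 24 = $15,793.68
Total interest = total paid − principal = $15,793.68 − $15,000.00 = $793.68

Total interest = (PMT × n) - PV = $793.68


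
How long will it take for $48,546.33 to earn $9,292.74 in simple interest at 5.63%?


Rearrange the simple interest formula for t:
I = P × r × t  ⇒  t = I / (P × r)
t = $9,292.74 / ($48,546.33 × 0.0563)
t = 3.4

t = I/(P×r) = 3.4 years


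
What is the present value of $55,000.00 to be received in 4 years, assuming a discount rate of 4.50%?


Present value formula: PV = FV / (1 + r)^t
PV = $55,000.00 / (1 + 0.045)^4
PV = $55,000.00 / 1.1925186
PV = $46,120.87

PV = FV / (1 + r)^t = $46,120.87


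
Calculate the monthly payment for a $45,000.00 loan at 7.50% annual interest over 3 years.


Loan payment formula: PMT = PV × r / (1 − (1 + r)^(−n))
Monthly rate r = 0.075/12 = 0.00625, n = 36 months
Denominator: 1 − (1 + 0.075/12)^(−36) = 0.200924
PMT = $45,000.00 × (0.075/12) / 0.200924
PMT = $1,399.78 per month

PMT = PV × r / (1-(1+r)^(-n)) = $1,399.78/month


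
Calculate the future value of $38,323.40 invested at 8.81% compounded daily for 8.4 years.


Compound interest formula: A = P(1 + r/n)^(nt)
A = $38,323.40 × (1 + 0.0881/365)^(365 × 8.4)
Growth factor: (1 + 0.0881/365)^3066 = 2.0958322
A = $38,323.40 × 2.0958322
A = $80,319.42

A = P(1 + r/n)^(nt) = $80,319.42


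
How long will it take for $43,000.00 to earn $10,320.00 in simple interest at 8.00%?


Rearrange the simple interest formula for t:
I = P × r × t  ⇒  t = I / (P × r)
t = $10,320.00 / ($43,000.00 × 0.08)
t = 3

t = I/(P×r) = 3 years


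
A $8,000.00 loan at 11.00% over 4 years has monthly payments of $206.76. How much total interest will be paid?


Total paid over the life of the loan = PMT × n.
Total paid = $206.76 × 48 = $9,924.48
Total interest = total paid − principal = $9,924.48 − $8,000.00 = $1,924.48

Total interest = (PMT × n) - PV = $1,924.48


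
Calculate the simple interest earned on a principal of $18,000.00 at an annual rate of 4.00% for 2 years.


Simple interest formula: I = P × r × t
I = $18,000.00 × 0.04 × 2
I = $1,440.00

I = P × r × t = $1,440.00


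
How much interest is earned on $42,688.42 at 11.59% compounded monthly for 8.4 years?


Compound interest earned = final amount − principal.
A = P(1 + r/n)^(nt) = $42,688.42 × (1 + 0.1159/12)^(12 × 8.4) = $112,484.59
Interest = A − P = $112,484.59 − $42,688.42 = $69,796.17

Interest = A - P = $69,796.17


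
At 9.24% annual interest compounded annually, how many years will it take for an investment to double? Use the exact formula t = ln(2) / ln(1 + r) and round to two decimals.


Doubling condition: (1 + r)^t = 2
Take ln of both sides: t × ln(1 + r) = ln(2)
t = ln(2) / ln(1 + r)
t = 0.693147 / 0.088377
t = 7.84

t = ln(2) / ln(1 + r) = 7.84 years


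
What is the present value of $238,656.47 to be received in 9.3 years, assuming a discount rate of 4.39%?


Present value formula: PV = FV / (1 + r)^t
PV = $238,656.47 / (1 + 0.0439)^9.3
PV = $238,656.47 / 1.491172
PV = $160,046.24

PV = FV / (1 + r)^t = $160,046.24


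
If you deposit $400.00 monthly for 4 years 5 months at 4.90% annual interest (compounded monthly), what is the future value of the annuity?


Future value of an ordinary annuity: FV = PMT × ((1 + r)^n − 1) / r
Monthly rate r = 0.049/12 ≈ 0.00408333, n = 53
FV = $400.00 × ((1 + 0.049/12)^53 − 1) / (0.049/12)
FV = $400.00 × 59.038191
FV = $23,615.28

FV = PMT × ((1+r)^n - 1)/r = $23,615.28


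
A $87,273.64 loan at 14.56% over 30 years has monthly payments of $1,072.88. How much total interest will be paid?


Total paid over the life of the loan = PMT × n.
Total paid = $1,072.88 × 360 = $386,236.80
Total interest = total paid − principal = $386,236.80 − $87,273.64 = $298,963.16

Total interest = (PMT × n) - PV = $298,963.16


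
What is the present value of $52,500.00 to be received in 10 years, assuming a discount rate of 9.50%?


Present value formula: PV = FV / (1 + r)^t
PV = $52,500.00 / (1 + 0.095)^10
PV = $52,500.00 / 2.478228
PV = $21,184.49

PV = FV / (1 + r)^t = $21,184.49


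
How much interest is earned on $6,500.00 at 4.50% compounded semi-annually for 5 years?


Compound interest earned = final amount − principal.
A = P(1 + r/n)^(nt) = $6,500.00 × (1 + 0.045/2)^(2 × 5) = $8,119.82
Interest = A − P = $8,119.82 − $6,500.00 = $1,619.82

Interest = A - P = $1,619.82


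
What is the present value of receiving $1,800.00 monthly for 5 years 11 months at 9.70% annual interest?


Present value of an ordinary annuity: PV = PMT × (1 − (1 + r)^(−n)) / r
Monthly rate r = 0.097/12 ≈ 0.00808333, n = 71
PV = $1,800.00 × (1 − (1 + 0.097/12)^(−71)) / (0.097/12)
PV = $1,800.00 × 53.861944
PV = $96,951.50

PV = PMT × (1-(1+r)^(-n))/r = $96,951.50


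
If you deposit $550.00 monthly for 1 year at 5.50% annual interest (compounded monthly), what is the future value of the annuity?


Future value of an ordinary annuity: FV = PMT × ((1 + r)^n − 1) / r
Monthly rate r = 0.055/12 ≈ 0.00458333, n = 12
FV = $550.00 × ((1 + 0.055/12)^12 − 1) / (0.055/12)
FV = $550.00 × 12.307170
FV = $6,768.94

FV = PMT × ((1+r)^n - 1)/r = $6,768.94


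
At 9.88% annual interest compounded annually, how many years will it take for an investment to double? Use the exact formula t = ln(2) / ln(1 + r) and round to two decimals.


Doubling condition: (1 + r)^t = 2
Take ln of both sides: t × ln(1 + r) = ln(2)
t = ln(2) / ln(1 + r)
t = 0.693147 / 0.094219
t = 7.36

t = ln(2) / ln(1 + r) = 7.36 years


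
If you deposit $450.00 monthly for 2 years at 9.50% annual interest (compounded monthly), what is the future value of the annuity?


Future value of an ordinary annuity: FV = PMT × ((1 + r)^n − 1) / r
Monthly rate r = 0.095/12 ≈ 0.00791667, n = 24
FV = $450.00 × ((1 + 0.095/12)^24 − 1) / (0.095/12)
FV = $450.00 × 26.317295
FV = $11,842.78

FV = PMT × ((1+r)^n - 1)/r = $11,842.78


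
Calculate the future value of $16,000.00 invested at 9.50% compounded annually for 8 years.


Compound interest formula: A = P(1 + r/n)^(nt)
A = $16,000.00 × (1 + 0.095/1)^(1 × 8)
Growth factor: (1 + 0.095/1)^8 = 2.066869
A = $16,000.00 × 2.066869
A = $33,069.90

A = P(1 + r/n)^(nt) = $33,069.90


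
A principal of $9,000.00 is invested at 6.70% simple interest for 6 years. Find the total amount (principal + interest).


Total amount formula: A = P(1 + rt) = P + P·r·t
Interest: I = P × r × t = $9,000.00 × 0.067 × 6 = $3,618.00
A = P + I = $9,000.00 + $3,618.00 = $12,618.00

A = P + I = P(1 + rt) = $12,618.00


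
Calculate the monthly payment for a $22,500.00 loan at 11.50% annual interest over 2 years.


Loan payment formula: PMT = PV × r / (1 − (1 + r)^(−n))
Monthly rate r = 0.115/12 ≈ 0.00958333, n = 24 months
Denominator: 1 − (1 + 0.115/12)^(−24) = 0.204596
PMT = $22,500.00 × (0.115/12) / 0.204596
PMT = $1,053.91 per month

PMT = PV × r / (1-(1+r)^(-n)) = $1,053.91/month


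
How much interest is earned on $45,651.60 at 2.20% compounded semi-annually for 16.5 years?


Compound interest earned = final amount − principal.
A = P(1 + r/n)^(nt) = $45,651.60 × (1 + 0.022/2)^(2 × 16.5) = $65,500.43
Interest = A − P = $65,500.43 − $45,651.60 = $19,848.83

Interest = A - P = $19,848.83


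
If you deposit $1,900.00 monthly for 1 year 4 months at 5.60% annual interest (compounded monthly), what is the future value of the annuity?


Future value of an ordinary annuity: FV = PMT × ((1 + r)^n − 1) / r
Monthly rate r = 0.056/12 ≈ 0.00466667, n = 16
FV = $1,900.00 × ((1 + 0.056/12)^16 − 1) / (0.056/12)
FV = $1,900.00 × 16.572383
FV = $31,487.53

FV = PMT × ((1+r)^n - 1)/r = $31,487.53


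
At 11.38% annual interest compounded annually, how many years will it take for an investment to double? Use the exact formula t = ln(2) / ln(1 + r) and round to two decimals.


Doubling condition: (1 + r)^t = 2
Take ln of both sides: t × ln(1 + r) = ln(2)
t = ln(2) / ln(1 + r)
t = 0.693147 / 0.107778
t = 6.43

t = ln(2) / ln(1 + r) = 6.43 years


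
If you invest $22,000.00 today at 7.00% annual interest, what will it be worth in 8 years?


Future value formula: FV = PV × (1 + r)^t
FV = $22,000.00 × (1 + 0.07)^8
FV = $22,000.00 × 1.7181862
FV = $37,800.10

FV = PV × (1 + r)^t = $37,800.10


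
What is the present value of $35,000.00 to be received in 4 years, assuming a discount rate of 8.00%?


Present value formula: PV = FV / (1 + r)^t
PV = $35,000.00 / (1 + 0.08)^4
PV = $35,000.00 / 1.360489
PV = $25,726.04

PV = FV / (1 + r)^t = $25,726.04


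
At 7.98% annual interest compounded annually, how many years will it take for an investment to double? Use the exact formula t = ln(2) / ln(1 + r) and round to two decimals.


Doubling condition: (1 + r)^t = 2
Take ln of both sides: t × ln(1 + r) = ln(2)
t = ln(2) / ln(1 + r)
t = 0.693147 / 0.076776
t = 9.03

t = ln(2) / ln(1 + r) = 9.03 years


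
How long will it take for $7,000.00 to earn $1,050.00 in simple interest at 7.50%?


Rearrange the simple interest formula for t:
I = P × r × t  ⇒  t = I / (P × r)
t = $1,050.00 / ($7,000.00 × 0.075)
t = 2

t = I/(P×r) = 2 years


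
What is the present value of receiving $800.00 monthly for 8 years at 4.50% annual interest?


Present value of an ordinary annuity: PV = PMT × (1 − (1 + r)^(−n)) / r
Monthly rate r = 0.045/12 = 0.00375, n = 96
PV = $800.00 × (1 − (1 + 0.045/12)^(−96)) / (0.045/12)
PV = $800.00 × 80.494336
PV = $64,395.47

PV = PMT × (1-(1+r)^(-n))/r = $64,395.47


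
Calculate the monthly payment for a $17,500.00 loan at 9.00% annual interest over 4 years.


Loan payment formula: PMT = PV × r / (1 − (1 + r)^(−n))
Monthly rate r = 0.09/12 = 0.0075, n = 48 months
Denominator: 1 − (1 + 0.09/12)^(−48) = 0.301386
PMT = $17,500.00 × (0.09/12) / 0.301386
PMT = $435.49 per month

PMT = PV × r / (1-(1+r)^(-n)) = $435.49/month


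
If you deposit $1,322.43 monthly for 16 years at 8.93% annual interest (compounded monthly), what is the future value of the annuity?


Future value of an ordinary annuity: FV = PMT × ((1 + r)^n − 1) / r
Monthly rate r = 0.0893/12 ≈ 0.00744167, n = 192
FV = $1,322.43 × ((1 + 0.0893/12)^192 − 1) / (0.0893/12)
FV = $1,322.43 × 423.516261
FV = $560,070.61

FV = PMT × ((1+r)^n - 1)/r = $560,070.61


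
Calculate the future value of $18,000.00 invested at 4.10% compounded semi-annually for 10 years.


Compound interest formula: A = P(1 + r/n)^(nt)
A = $18,000.00 × (1 + 0.041/2)^(2 × 10)
Growth factor: (1 + 0.041/2)^20 = 1.5005835
A = $18,000.00 × 1.5005835
A = $27,010.50

A = P(1 + r/n)^(nt) = $27,010.50


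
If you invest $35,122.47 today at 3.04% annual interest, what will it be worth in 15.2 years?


Future value formula: FV = PV × (1 + r)^t
FV = $35,122.47 × (1 + 0.0304)^15.2
FV = $35,122.47 × 1.5764817
FV = $55,369.93

FV = PV × (1 + r)^t = $55,369.93


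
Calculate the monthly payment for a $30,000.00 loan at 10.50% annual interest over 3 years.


Loan payment formula: PMT = PV × r / (1 − (1 + r)^(−n))
Monthly rate r = 0.105/12 = 0.00875, n = 36 months
Denominator: 1 − (1 + 0.105/12)^(−36) = 0.269211
PMT = $30,000.00 × (0.105/12) / 0.269211
PMT = $975.07 per month

PMT = PV × r / (1-(1+r)^(-n)) = $975.07/month


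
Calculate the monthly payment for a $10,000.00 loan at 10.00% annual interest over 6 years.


Loan payment formula: PMT = PV × r / (1 − (1 + r)^(−n))
Monthly rate r = 0.1/12 ≈ 0.00833333, n = 72 months
Denominator: 1 − (1 + 0.1/12)^(−72) = 0.449822
PMT = $10,000.00 × (0.1/12) / 0.449822
PMT = $185.26 per month

PMT = PV × r / (1-(1+r)^(-n)) = $185.26/month


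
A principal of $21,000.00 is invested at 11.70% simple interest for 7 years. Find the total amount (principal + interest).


Total amount formula: A = P(1 + rt) = P + P·r·t
Interest: I = P × r × t = $21,000.00 × 0.117 × 7 = $17,199.00
A = P + I = $21,000.00 + $17,199.00 = $38,199.00

A = P + I = P(1 + rt) = $38,199.00


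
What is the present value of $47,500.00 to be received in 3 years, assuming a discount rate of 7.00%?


Present value formula: PV = FV / (1 + r)^t
PV = $47,500.00 / (1 + 0.07)^3
PV = $47,500.00 / 1.225043
PV = $38,774.15

PV = FV / (1 + r)^t = $38,774.15


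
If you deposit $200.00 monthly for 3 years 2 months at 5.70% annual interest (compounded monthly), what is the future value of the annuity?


Future value of an ordinary annuity: FV = PMT × ((1 + r)^n − 1) / r
Monthly rate r = 0.057/12 = 0.00475, n = 38
FV = $200.00 × ((1 + 0.057/12)^38 − 1) / (0.057/12)
FV = $200.00 × 41.537760
FV = $8,307.55

FV = PMT × ((1+r)^n - 1)/r = $8,307.55


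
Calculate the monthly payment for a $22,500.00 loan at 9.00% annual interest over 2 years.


Loan payment formula: PMT = PV × r / (1 − (1 + r)^(−n))
Monthly rate r = 0.09/12 = 0.0075, n = 24 months
Denominator: 1 − (1 + 0.09/12)^(−24) = 0.1641686
PMT = $22,500.00 × (0.09/12) / 0.1641686
PMT = $1,027.91 per month

PMT = PV × r / (1-(1+r)^(-n)) = $1,027.91/month


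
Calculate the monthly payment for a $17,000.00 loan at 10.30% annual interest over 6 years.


Loan payment formula: PMT = PV × r / (1 − (1 + r)^(−n))
Monthly rate r = 0.103/12 ≈ 0.00858333, n = 72 months
Denominator: 1 − (1 + 0.103/12)^(−72) = 0.459555
PMT = $17,000.00 × (0.103/12) / 0.459555
PMT = $317.52 per month

PMT = PV × r / (1-(1+r)^(-n)) = $317.52/month


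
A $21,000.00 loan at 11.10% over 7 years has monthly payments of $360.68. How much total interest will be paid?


Total paid over the life of the loan = PMT × n.
Total paid = $360.68 × 84 = $30,297.12
Total interest = total paid − principal = $30,297.12 − $21,000.00 = $9,297.12

Total interest = (PMT × n) - PV = $9,297.12


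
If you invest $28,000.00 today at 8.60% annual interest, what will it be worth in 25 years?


Future value formula: FV = PV × (1 + r)^t
FV = $28,000.00 × (1 + 0.086)^25
FV = $28,000.00 × 7.8658495
FV = $220,243.79

FV = PV × (1 + r)^t = $220,243.79


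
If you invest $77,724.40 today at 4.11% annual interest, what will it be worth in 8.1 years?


Future value formula: FV = PV × (1 + r)^t
FV = $77,724.40 × (1 + 0.0411)^8.1
FV = $77,724.40 × 1.3857625
FV = $107,707.56

FV = PV × (1 + r)^t = $107,707.56


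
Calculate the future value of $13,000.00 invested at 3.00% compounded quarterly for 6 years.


Compound interest formula: A = P(1 + r/n)^(nt)
A = $13,000.00 × (1 + 0.03/4)^(4 × 6)
Growth factor: (1 + 0.03/4)^24 = 1.196414
A = $13,000.00 × 1.196414
A = $15,553.38

A = P(1 + r/n)^(nt) = $15,553.38


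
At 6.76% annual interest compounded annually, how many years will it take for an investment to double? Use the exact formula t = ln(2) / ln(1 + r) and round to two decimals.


Doubling condition: (1 + r)^t = 2
Take ln of both sides: t × ln(1 + r) = ln(2)
t = ln(2) / ln(1 + r)
t = 0.693147 / 0.065413
t = 10.60

t = ln(2) / ln(1 + r) = 10.60 years


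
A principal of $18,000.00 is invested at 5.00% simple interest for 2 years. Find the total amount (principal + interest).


Total amount formula: A = P(1 + rt) = P + P·r·t
Interest: I = P × r × t = $18,000.00 × 0.05 × 2 = $1,800.00
A = P + I = $18,000.00 + $1,800.00 = $19,800.00

A = P + I = P(1 + rt) = $19,800.00


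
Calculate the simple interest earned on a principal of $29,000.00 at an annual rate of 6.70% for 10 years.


Simple interest formula: I = P × r × t
I = $29,000.00 × 0.067 × 10
I = $19,430.00

I = P × r × t = $19,430.00


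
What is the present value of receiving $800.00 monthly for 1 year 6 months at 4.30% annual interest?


Present value of an ordinary annuity: PV = PMT × (1 − (1 + r)^(−n)) / r
Monthly rate r = 0.043/12 ≈ 0.00358333, n = 18
PV = $800.00 × (1 − (1 + 0.043/12)^(−18)) / (0.043/12)
PV = $800.00 × 17.401617
PV = $13,921.29

PV = PMT × (1-(1+r)^(-n))/r = $13,921.29


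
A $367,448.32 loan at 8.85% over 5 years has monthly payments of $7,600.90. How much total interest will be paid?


Total paid over the life of the loan = PMT × n.
Total paid = $7,600.90 × 60 = $456,054.00
Total interest = total paid − principal = $456,054.00 − $367,448.32 = $88,605.68

Total interest = (PMT × n) - PV = $88,605.68


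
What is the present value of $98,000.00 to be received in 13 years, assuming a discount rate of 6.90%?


Present value formula: PV = FV / (1 + r)^t
PV = $98,000.00 / (1 + 0.069)^13
PV = $98,000.00 / 2.380730
PV = $41,163.84

PV = FV / (1 + r)^t = $41,163.84


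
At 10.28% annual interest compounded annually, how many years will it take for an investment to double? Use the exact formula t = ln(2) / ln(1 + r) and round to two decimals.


Doubling condition: (1 + r)^t = 2
Take ln of both sides: t × ln(1 + r) = ln(2)
t = ln(2) / ln(1 + r)
t = 0.693147 / 0.097852
t = 7.08

t = ln(2) / ln(1 + r) = 7.08 years


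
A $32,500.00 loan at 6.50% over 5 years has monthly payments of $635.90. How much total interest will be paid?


Total paid over the life of the loan = PMT × n.
Total paid = $635.90 × 60 = $38,154.00
Total interest = total paid − principal = $38,154.00 − $32,500.00 = $5,654.00

Total interest = (PMT × n) - PV = $5,654.00


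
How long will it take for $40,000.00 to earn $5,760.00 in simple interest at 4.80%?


Rearrange the simple interest formula for t:
I = P × r × t  ⇒  t = I / (P × r)
t = $5,760.00 / ($40,000.00 × 0.048)
t = 3

t = I/(P×r) = 3 years


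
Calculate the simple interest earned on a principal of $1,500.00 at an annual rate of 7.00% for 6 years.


Simple interest formula: I = P × r × t
I = $1,500.00 × 0.07 × 6
I = $630.00

I = P × r × t = $630.00


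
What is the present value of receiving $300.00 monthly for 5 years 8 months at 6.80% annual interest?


Present value of an ordinary annuity: PV = PMT × (1 − (1 + r)^(−n)) / r
Monthly rate r = 0.068/12 ≈ 0.00566667, n = 68
PV = $300.00 × (1 − (1 + 0.068/12)^(−68)) / (0.068/12)
PV = $300.00 × 56.3004496
PV = $16,890.13

PV = PMT × (1-(1+r)^(-n))/r = $16,890.13


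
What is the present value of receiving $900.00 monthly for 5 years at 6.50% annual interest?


Present value of an ordinary annuity: PV = PMT × (1 − (1 + r)^(−n)) / r
Monthly rate r = 0.065/12 ≈ 0.00541667, n = 60
PV = $900.00 × (1 − (1 + 0.065/12)^(−60)) / (0.065/12)
PV = $900.00 × 51.108680
PV = $45,997.81

PV = PMT × (1-(1+r)^(-n))/r = $45,997.81


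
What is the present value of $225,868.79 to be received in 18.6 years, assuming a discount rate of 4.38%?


Present value formula: PV = FV / (1 + r)^t
PV = $225,868.79 / (1 + 0.0438)^18.6
PV = $225,868.79 / 2.2196354
PV = $101,759.41

PV = FV / (1 + r)^t = $101,759.41


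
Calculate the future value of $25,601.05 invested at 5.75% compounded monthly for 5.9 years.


Compound interest formula: A = P(1 + r/n)^(nt)
A = $25,601.05 × (1 + 0.0575/12)^(12 × 5.9)
Growth factor: (1 + 0.0575/12)^70.8 = 1.4027573
A = $25,601.05 × 1.4027573
A = $35,912.06

A = P(1 + r/n)^(nt) = $35,912.06


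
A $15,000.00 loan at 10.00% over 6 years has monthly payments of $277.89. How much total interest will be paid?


Total paid over the life of the loan = PMT × n.
Total paid = $277.89 × 72 = $20,008.08
Total interest = total paid − principal = $20,008.08 − $15,000.00 = $5,008.08

Total interest = (PMT × n) - PV = $5,008.08


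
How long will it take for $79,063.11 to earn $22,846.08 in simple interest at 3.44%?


Rearrange the simple interest formula for t:
I = P × r × t  ⇒  t = I / (P × r)
t = $22,846.08 / ($79,063.11 × 0.0344)
t = 8.4

t = I/(P×r) = 8.4 years


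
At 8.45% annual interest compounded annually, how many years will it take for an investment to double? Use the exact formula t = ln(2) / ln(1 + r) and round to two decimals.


Doubling condition: (1 + r)^t = 2
Take ln of both sides: t × ln(1 + r) = ln(2)
t = ln(2) / ln(1 + r)
t = 0.693147 / 0.081119
t = 8.54

t = ln(2) / ln(1 + r) = 8.54 years


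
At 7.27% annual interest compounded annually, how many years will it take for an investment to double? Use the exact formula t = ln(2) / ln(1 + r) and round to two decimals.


Doubling condition: (1 + r)^t = 2
Take ln of both sides: t × ln(1 + r) = ln(2)
t = ln(2) / ln(1 + r)
t = 0.693147 / 0.070179
t = 9.88

t = ln(2) / ln(1 + r) = 9.88 years


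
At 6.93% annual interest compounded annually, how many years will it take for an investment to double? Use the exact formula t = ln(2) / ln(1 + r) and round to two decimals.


Doubling condition: (1 + r)^t = 2
Take ln of both sides: t × ln(1 + r) = ln(2)
t = ln(2) / ln(1 + r)
t = 0.693147 / 0.067004
t = 10.34

t = ln(2) / ln(1 + r) = 10.34 years


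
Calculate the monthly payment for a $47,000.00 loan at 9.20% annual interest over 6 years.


Loan payment formula: PMT = PV × r / (1 − (1 + r)^(−n))
Monthly rate r = 0.092/12 ≈ 0.00766667, n = 72 months
Denominator: 1 − (1 + 0.092/12)^(−72) = 0.422989
PMT = $47,000.00 × (0.092/12) / 0.422989
PMT = $851.87 per month

PMT = PV × r / (1-(1+r)^(-n)) = $851.87/month


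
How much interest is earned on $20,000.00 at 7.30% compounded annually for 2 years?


Compound interest earned = final amount − principal.
A = P(1 + r/n)^(nt) = $20,000.00 × (1 + 0.073/1)^(1 × 2) = $23,026.58
Interest = A − P = $23,026.58 − $20,000.00 = $3,026.58

Interest = A - P = $3,026.58


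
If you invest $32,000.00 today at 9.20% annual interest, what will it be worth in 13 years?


Future value formula: FV = PV × (1 + r)^t
FV = $32,000.00 × (1 + 0.092)^13
FV = $32,000.00 × 3.1397444
FV = $100,471.82

FV = PV × (1 + r)^t = $100,471.82


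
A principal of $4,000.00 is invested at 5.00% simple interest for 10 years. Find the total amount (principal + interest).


Total amount formula: A = P(1 + rt) = P + P·r·t
Interest: I = P × r × t = $4,000.00 × 0.05 × 10 = $2,000.00
A = P + I = $4,000.00 + $2,000.00 = $6,000.00

A = P + I = P(1 + rt) = $6,000.00


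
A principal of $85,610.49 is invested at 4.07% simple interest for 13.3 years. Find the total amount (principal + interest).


Total amount formula: A = P(1 + rt) = P + P·r·t
Interest: I = P × r × t = $85,610.49 × 0.0407 × 13.3 = $46,341.81
A = P + I = $85,610.49 + $46,341.81 = $131,952.30

A = P + I = P(1 + rt) = $131,952.30


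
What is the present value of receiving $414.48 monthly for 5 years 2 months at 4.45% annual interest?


Present value of an ordinary annuity: PV = PMT × (1 − (1 + r)^(−n)) / r
Monthly rate r = 0.0445/12 ≈ 0.00370833, n = 62
PV = $414.48 × (1 − (1 + 0.0445/12)^(−62)) / (0.0445/12)
PV = $414.48 × 55.297674
PV = $22,919.78

PV = PMT × (1-(1+r)^(-n))/r = $22,919.78


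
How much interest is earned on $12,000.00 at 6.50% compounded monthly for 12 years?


Compound interest earned = final amount − principal.
A = P(1 + r/n)^(nt) = $12,000.00 × (1 + 0.065/12)^(12 × 12) = $26,122.62
Interest = A − P = $26,122.62 − $12,000.00 = $14,122.62

Interest = A - P = $14,122.62


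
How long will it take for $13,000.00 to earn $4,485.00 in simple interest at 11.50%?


Rearrange the simple interest formula for t:
I = P × r × t  ⇒  t = I / (P × r)
t = $4,485.00 / ($13,000.00 × 0.115)
t = 3

t = I/(P×r) = 3 years


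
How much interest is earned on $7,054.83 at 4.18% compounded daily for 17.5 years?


Compound interest earned = final amount − principal.
A = P(1 + r/n)^(nt) = $7,054.83 × (1 + 0.0418/365)^(365 × 17.5) = $14,660.70
Interest = A − P = $14,660.70 − $7,054.83 = $7,605.87

Interest = A - P = $7,605.87


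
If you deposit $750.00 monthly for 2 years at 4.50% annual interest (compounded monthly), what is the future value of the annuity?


Future value of an ordinary annuity: FV = PMT × ((1 + r)^n − 1) / r
Monthly rate r = 0.045/12 = 0.00375, n = 24
FV = $750.00 × ((1 + 0.045/12)^24 − 1) / (0.045/12)
FV = $750.00 × 25.064031
FV = $18,798.02

FV = PMT × ((1+r)^n - 1)/r = $18,798.02


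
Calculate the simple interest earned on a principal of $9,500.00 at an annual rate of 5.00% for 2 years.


Simple interest formula: I = P × r × t
I = $9,500.00 × 0.05 × 2
I = $950.00

I = P × r × t = $950.00


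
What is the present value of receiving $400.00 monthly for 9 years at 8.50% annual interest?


Present value of an ordinary annuity: PV = PMT × (1 − (1 + r)^(−n)) / r
Monthly rate r = 0.085/12 ≈ 0.00708333, n = 108
PV = $400.00 × (1 − (1 + 0.085/12)^(−108)) / (0.085/12)
PV = $400.00 × 75.304875
PV = $30,121.95

PV = PMT × (1-(1+r)^(-n))/r = $30,121.95


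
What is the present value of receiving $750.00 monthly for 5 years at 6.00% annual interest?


Present value of an ordinary annuity: PV = PMT × (1 − (1 + r)^(−n)) / r
Monthly rate r = 0.06/12 = 0.005, n = 60
PV = $750.00 × (1 − (1 + 0.06/12)^(−60)) / (0.06/12)
PV = $750.00 × 51.725561
PV = $38,794.17

PV = PMT × (1-(1+r)^(-n))/r = $38,794.17


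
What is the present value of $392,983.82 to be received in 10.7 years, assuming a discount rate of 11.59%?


Present value formula: PV = FV / (1 + r)^t
PV = $392,983.82 / (1 + 0.1159)^10.7
PV = $392,983.82 / 3.2328866
PV = $121,558.18

PV = FV / (1 + r)^t = $121,558.18


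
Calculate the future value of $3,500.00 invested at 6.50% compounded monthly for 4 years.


Compound interest formula: A = P(1 + r/n)^(nt)
A = $3,500.00 × (1 + 0.065/12)^(12 × 4)
Growth factor: (1 + 0.065/12)^48 = 1.296020
A = $3,500.00 × 1.296020
A = $4,536.07

A = P(1 + r/n)^(nt) = $4,536.07


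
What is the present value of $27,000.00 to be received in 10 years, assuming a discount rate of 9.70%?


Present value formula: PV = FV / (1 + r)^t
PV = $27,000.00 / (1 + 0.097)^10
PV = $27,000.00 / 2.523866
PV = $10,697.87

PV = FV / (1 + r)^t = $10,697.87


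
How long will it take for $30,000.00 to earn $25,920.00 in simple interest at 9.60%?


Rearrange the simple interest formula for t:
I = P × r × t  ⇒  t = I / (P × r)
t = $25,920.00 / ($30,000.00 × 0.096)
t = 9

t = I/(P×r) = 9 years


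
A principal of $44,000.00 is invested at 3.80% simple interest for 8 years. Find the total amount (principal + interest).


Total amount formula: A = P(1 + rt) = P + P·r·t
Interest: I = P × r × t = $44,000.00 × 0.038 × 8 = $13,376.00
A = P + I = $44,000.00 + $13,376.00 = $57,376.00

A = P + I = P(1 + rt) = $57,376.00


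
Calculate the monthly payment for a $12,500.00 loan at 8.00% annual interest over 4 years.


Loan payment formula: PMT = PV × r / (1 − (1 + r)^(−n))
Monthly rate r = 0.08/12 ≈ 0.00666667, n = 48 months
Denominator: 1 − (1 + 0.08/12)^(−48) = 0.273079
PMT = $12,500.00 × (0.08/12) / 0.273079
PMT = $305.16 per month

PMT = PV × r / (1-(1+r)^(-n)) = $305.16/month


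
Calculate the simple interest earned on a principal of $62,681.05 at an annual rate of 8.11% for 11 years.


Simple interest formula: I = P × r × t
I = $62,681.05 × 0.0811 × 11
I = $55,917.76

I = P × r × t = $55,917.76


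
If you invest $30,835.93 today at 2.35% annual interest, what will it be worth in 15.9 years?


Future value formula: FV = PV × (1 + r)^t
FV = $30,835.93 × (1 + 0.0235)^15.9
FV = $30,835.93 × 1.446761
FV = $44,612.22

FV = PV × (1 + r)^t = $44,612.22


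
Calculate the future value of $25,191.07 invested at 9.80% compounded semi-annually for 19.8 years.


Compound interest formula: A = P(1 + r/n)^(nt)
A = $25,191.07 × (1 + 0.098/2)^(2 × 19.8)
Growth factor: (1 + 0.098/2)^39.6 = 6.6482805
A = $25,191.07 × 6.6482805
A = $167,477.30

A = P(1 + r/n)^(nt) = $167,477.30


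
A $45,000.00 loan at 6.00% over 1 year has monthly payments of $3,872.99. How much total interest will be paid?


Total paid over the life of the loan = PMT × n.
Total paid = $3,872.99 × 12 = $46,475.88
Total interest = total paid − principal = $46,475.88 − $45,000.00 = $1,475.88

Total interest = (PMT × n) - PV = $1,475.88


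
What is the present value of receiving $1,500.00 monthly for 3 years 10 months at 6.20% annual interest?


Present value of an ordinary annuity: PV = PMT × (1 − (1 + r)^(−n)) / r
Monthly rate r = 0.062/12 ≈ 0.00516667, n = 46
PV = $1,500.00 × (1 − (1 + 0.062/12)^(−46)) / (0.062/12)
PV = $1,500.00 × 40.848764
PV = $61,273.15

PV = PMT × (1-(1+r)^(-n))/r = $61,273.15


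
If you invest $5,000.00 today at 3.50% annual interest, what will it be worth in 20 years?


Future value formula: FV = PV × (1 + r)^t
FV = $5,000.00 × (1 + 0.035)^20
FV = $5,000.00 × 1.9897889
FV = $9,948.94

FV = PV × (1 + r)^t = $9,948.94


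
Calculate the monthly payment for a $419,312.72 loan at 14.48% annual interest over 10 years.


Loan payment formula: PMT = PV × r / (1 − (1 + r)^(−n))
Monthly rate r = 0.1448/12 ≈ 0.01206667, n = 120 months
Denominator: 1 − (1 + 0.1448/12)^(−120) = 0.762914
PMT = $419,312.72 × (0.1448/12) / 0.762914
PMT = $6,632.08 per month

PMT = PV × r / (1-(1+r)^(-n)) = $6,632.08/month


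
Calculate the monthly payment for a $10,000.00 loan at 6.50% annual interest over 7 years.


Loan payment formula: PMT = PV × r / (1 − (1 + r)^(−n))
Monthly rate r = 0.065/12 ≈ 0.00541667, n = 84 months
Denominator: 1 − (1 + 0.065/12)^(−84) = 0.364773
PMT = $10,000.00 × (0.065/12) / 0.364773
PMT = $148.49 per month

PMT = PV × r / (1-(1+r)^(-n)) = $148.49/month


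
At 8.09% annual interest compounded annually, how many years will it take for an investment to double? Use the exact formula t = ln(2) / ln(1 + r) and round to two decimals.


Doubling condition: (1 + r)^t = 2
Take ln of both sides: t × ln(1 + r) = ln(2)
t = ln(2) / ln(1 + r)
t = 0.693147 / 0.077794
t = 8.91

t = ln(2) / ln(1 + r) = 8.91 years


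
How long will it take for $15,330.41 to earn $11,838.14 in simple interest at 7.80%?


Rearrange the simple interest formula for t:
I = P × r × t  ⇒  t = I / (P × r)
t = $11,838.14 / ($15,330.41 × 0.078)
t = 9.9

t = I/(P×r) = 9.9 years
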